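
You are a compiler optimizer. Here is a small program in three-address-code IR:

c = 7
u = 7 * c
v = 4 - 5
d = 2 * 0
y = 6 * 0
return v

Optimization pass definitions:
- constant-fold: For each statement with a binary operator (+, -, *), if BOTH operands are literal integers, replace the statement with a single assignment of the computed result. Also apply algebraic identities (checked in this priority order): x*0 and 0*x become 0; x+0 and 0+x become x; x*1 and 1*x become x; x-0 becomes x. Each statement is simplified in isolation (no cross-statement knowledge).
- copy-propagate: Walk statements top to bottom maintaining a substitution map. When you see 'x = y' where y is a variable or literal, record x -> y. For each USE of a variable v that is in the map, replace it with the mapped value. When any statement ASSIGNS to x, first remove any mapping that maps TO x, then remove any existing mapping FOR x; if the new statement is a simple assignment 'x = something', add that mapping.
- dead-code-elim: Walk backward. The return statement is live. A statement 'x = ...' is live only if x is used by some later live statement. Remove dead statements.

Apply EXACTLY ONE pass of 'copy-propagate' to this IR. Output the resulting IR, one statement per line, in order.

Answer: c = 7
u = 7 * 7
v = 4 - 5
d = 2 * 0
y = 6 * 0
return v

Derivation:
Applying copy-propagate statement-by-statement:
  [1] c = 7  (unchanged)
  [2] u = 7 * c  -> u = 7 * 7
  [3] v = 4 - 5  (unchanged)
  [4] d = 2 * 0  (unchanged)
  [5] y = 6 * 0  (unchanged)
  [6] return v  (unchanged)
Result (6 stmts):
  c = 7
  u = 7 * 7
  v = 4 - 5
  d = 2 * 0
  y = 6 * 0
  return v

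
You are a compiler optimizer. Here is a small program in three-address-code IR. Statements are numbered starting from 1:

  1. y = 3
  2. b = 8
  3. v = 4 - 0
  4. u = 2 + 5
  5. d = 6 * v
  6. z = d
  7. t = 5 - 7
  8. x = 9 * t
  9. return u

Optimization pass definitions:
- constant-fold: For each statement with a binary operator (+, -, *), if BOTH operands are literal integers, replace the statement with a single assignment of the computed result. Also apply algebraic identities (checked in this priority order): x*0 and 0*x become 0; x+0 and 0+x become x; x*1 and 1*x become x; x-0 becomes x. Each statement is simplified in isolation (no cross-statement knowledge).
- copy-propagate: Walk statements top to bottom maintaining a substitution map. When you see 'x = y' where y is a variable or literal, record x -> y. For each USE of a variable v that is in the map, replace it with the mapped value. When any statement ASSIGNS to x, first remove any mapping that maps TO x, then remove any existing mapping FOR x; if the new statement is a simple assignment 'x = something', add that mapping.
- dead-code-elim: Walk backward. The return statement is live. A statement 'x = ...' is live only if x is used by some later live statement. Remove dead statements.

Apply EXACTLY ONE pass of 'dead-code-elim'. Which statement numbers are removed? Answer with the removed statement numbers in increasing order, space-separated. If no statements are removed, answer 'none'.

Backward liveness scan:
Stmt 1 'y = 3': DEAD (y not in live set [])
Stmt 2 'b = 8': DEAD (b not in live set [])
Stmt 3 'v = 4 - 0': DEAD (v not in live set [])
Stmt 4 'u = 2 + 5': KEEP (u is live); live-in = []
Stmt 5 'd = 6 * v': DEAD (d not in live set ['u'])
Stmt 6 'z = d': DEAD (z not in live set ['u'])
Stmt 7 't = 5 - 7': DEAD (t not in live set ['u'])
Stmt 8 'x = 9 * t': DEAD (x not in live set ['u'])
Stmt 9 'return u': KEEP (return); live-in = ['u']
Removed statement numbers: [1, 2, 3, 5, 6, 7, 8]
Surviving IR:
  u = 2 + 5
  return u

Answer: 1 2 3 5 6 7 8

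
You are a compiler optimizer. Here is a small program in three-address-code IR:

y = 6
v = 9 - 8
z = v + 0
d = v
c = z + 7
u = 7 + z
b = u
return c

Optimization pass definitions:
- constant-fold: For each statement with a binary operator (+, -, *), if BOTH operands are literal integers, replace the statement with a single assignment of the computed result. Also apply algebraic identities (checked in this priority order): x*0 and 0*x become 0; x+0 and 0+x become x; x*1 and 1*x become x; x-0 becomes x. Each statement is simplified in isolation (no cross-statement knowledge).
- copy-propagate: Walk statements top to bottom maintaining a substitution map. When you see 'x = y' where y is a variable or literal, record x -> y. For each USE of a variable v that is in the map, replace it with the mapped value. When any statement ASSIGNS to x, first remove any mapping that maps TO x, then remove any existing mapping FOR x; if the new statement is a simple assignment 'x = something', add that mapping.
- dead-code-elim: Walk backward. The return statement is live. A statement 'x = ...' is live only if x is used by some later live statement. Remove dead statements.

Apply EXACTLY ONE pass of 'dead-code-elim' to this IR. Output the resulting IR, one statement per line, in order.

Answer: v = 9 - 8
z = v + 0
c = z + 7
return c

Derivation:
Applying dead-code-elim statement-by-statement:
  [8] return c  -> KEEP (return); live=['c']
  [7] b = u  -> DEAD (b not live)
  [6] u = 7 + z  -> DEAD (u not live)
  [5] c = z + 7  -> KEEP; live=['z']
  [4] d = v  -> DEAD (d not live)
  [3] z = v + 0  -> KEEP; live=['v']
  [2] v = 9 - 8  -> KEEP; live=[]
  [1] y = 6  -> DEAD (y not live)
Result (4 stmts):
  v = 9 - 8
  z = v + 0
  c = z + 7
  return c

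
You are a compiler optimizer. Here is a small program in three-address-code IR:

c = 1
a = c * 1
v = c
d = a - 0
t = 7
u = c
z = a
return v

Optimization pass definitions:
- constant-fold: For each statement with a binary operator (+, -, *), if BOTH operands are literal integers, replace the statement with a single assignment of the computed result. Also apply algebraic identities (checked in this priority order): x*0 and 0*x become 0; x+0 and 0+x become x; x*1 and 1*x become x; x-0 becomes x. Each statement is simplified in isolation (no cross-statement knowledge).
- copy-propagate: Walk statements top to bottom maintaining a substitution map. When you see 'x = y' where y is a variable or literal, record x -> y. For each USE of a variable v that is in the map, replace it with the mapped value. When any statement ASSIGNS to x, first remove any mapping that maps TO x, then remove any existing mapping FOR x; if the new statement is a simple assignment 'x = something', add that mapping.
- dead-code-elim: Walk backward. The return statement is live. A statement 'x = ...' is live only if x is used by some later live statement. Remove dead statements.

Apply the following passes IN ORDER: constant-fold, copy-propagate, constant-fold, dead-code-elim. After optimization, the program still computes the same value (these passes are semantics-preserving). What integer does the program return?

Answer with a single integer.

Answer: 1

Derivation:
Initial IR:
  c = 1
  a = c * 1
  v = c
  d = a - 0
  t = 7
  u = c
  z = a
  return v
After constant-fold (8 stmts):
  c = 1
  a = c
  v = c
  d = a
  t = 7
  u = c
  z = a
  return v
After copy-propagate (8 stmts):
  c = 1
  a = 1
  v = 1
  d = 1
  t = 7
  u = 1
  z = 1
  return 1
After constant-fold (8 stmts):
  c = 1
  a = 1
  v = 1
  d = 1
  t = 7
  u = 1
  z = 1
  return 1
After dead-code-elim (1 stmts):
  return 1
Evaluate:
  c = 1  =>  c = 1
  a = c * 1  =>  a = 1
  v = c  =>  v = 1
  d = a - 0  =>  d = 1
  t = 7  =>  t = 7
  u = c  =>  u = 1
  z = a  =>  z = 1
  return v = 1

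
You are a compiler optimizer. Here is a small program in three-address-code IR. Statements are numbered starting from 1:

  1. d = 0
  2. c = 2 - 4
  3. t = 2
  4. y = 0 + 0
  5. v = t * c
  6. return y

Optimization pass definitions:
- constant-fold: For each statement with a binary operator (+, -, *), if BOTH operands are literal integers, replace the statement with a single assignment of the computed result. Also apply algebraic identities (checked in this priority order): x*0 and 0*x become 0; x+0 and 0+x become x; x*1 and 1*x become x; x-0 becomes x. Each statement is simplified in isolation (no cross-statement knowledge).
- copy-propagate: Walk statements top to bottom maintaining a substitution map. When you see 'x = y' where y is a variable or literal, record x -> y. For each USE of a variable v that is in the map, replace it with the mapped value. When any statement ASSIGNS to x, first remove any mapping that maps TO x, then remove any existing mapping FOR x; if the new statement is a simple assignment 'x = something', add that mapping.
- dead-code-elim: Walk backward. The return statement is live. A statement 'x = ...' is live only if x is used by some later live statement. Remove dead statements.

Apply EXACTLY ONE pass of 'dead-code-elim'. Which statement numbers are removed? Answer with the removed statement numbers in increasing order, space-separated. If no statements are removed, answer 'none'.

Backward liveness scan:
Stmt 1 'd = 0': DEAD (d not in live set [])
Stmt 2 'c = 2 - 4': DEAD (c not in live set [])
Stmt 3 't = 2': DEAD (t not in live set [])
Stmt 4 'y = 0 + 0': KEEP (y is live); live-in = []
Stmt 5 'v = t * c': DEAD (v not in live set ['y'])
Stmt 6 'return y': KEEP (return); live-in = ['y']
Removed statement numbers: [1, 2, 3, 5]
Surviving IR:
  y = 0 + 0
  return y

Answer: 1 2 3 5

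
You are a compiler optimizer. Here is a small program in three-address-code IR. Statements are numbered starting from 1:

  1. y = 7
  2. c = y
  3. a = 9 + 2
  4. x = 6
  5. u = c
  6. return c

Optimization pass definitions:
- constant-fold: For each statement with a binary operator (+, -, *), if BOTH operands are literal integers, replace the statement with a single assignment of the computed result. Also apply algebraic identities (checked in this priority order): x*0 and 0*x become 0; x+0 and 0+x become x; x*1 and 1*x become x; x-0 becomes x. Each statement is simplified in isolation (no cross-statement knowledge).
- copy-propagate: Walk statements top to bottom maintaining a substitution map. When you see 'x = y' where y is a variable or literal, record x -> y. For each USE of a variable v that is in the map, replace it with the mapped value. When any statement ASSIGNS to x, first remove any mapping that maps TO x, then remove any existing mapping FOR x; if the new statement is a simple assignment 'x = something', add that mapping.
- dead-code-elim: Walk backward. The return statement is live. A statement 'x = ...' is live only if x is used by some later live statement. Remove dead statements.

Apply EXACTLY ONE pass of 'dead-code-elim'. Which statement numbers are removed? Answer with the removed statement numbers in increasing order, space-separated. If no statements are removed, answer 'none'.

Answer: 3 4 5

Derivation:
Backward liveness scan:
Stmt 1 'y = 7': KEEP (y is live); live-in = []
Stmt 2 'c = y': KEEP (c is live); live-in = ['y']
Stmt 3 'a = 9 + 2': DEAD (a not in live set ['c'])
Stmt 4 'x = 6': DEAD (x not in live set ['c'])
Stmt 5 'u = c': DEAD (u not in live set ['c'])
Stmt 6 'return c': KEEP (return); live-in = ['c']
Removed statement numbers: [3, 4, 5]
Surviving IR:
  y = 7
  c = y
  return c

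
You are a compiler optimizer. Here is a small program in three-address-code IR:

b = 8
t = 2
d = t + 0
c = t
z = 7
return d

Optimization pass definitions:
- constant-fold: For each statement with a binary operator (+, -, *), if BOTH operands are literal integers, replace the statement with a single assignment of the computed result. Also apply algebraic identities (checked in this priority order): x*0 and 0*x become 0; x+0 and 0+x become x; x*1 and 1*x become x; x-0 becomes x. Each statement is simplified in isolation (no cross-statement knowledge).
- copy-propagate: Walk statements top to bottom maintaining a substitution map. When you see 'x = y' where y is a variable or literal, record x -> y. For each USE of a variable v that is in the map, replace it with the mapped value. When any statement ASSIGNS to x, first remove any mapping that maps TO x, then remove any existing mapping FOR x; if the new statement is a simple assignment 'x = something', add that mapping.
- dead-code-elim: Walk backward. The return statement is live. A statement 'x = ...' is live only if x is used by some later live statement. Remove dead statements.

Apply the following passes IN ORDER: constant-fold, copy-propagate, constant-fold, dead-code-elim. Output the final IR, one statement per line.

Answer: return 2

Derivation:
Initial IR:
  b = 8
  t = 2
  d = t + 0
  c = t
  z = 7
  return d
After constant-fold (6 stmts):
  b = 8
  t = 2
  d = t
  c = t
  z = 7
  return d
After copy-propagate (6 stmts):
  b = 8
  t = 2
  d = 2
  c = 2
  z = 7
  return 2
After constant-fold (6 stmts):
  b = 8
  t = 2
  d = 2
  c = 2
  z = 7
  return 2
After dead-code-elim (1 stmts):
  return 2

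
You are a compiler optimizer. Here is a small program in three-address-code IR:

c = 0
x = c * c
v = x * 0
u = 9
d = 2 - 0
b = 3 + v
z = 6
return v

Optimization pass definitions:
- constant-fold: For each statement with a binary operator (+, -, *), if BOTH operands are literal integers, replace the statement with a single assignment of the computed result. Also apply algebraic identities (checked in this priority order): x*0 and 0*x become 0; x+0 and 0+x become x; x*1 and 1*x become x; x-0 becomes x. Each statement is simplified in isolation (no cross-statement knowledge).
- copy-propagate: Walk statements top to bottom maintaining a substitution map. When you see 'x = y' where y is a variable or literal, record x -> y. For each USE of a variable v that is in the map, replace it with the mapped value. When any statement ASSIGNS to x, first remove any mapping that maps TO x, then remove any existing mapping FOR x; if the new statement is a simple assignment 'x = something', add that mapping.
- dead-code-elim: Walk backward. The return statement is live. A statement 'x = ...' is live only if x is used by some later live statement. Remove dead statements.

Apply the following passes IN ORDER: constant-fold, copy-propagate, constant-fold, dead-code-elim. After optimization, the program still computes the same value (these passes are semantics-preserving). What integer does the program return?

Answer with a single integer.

Initial IR:
  c = 0
  x = c * c
  v = x * 0
  u = 9
  d = 2 - 0
  b = 3 + v
  z = 6
  return v
After constant-fold (8 stmts):
  c = 0
  x = c * c
  v = 0
  u = 9
  d = 2
  b = 3 + v
  z = 6
  return v
After copy-propagate (8 stmts):
  c = 0
  x = 0 * 0
  v = 0
  u = 9
  d = 2
  b = 3 + 0
  z = 6
  return 0
After constant-fold (8 stmts):
  c = 0
  x = 0
  v = 0
  u = 9
  d = 2
  b = 3
  z = 6
  return 0
After dead-code-elim (1 stmts):
  return 0
Evaluate:
  c = 0  =>  c = 0
  x = c * c  =>  x = 0
  v = x * 0  =>  v = 0
  u = 9  =>  u = 9
  d = 2 - 0  =>  d = 2
  b = 3 + v  =>  b = 3
  z = 6  =>  z = 6
  return v = 0

Answer: 0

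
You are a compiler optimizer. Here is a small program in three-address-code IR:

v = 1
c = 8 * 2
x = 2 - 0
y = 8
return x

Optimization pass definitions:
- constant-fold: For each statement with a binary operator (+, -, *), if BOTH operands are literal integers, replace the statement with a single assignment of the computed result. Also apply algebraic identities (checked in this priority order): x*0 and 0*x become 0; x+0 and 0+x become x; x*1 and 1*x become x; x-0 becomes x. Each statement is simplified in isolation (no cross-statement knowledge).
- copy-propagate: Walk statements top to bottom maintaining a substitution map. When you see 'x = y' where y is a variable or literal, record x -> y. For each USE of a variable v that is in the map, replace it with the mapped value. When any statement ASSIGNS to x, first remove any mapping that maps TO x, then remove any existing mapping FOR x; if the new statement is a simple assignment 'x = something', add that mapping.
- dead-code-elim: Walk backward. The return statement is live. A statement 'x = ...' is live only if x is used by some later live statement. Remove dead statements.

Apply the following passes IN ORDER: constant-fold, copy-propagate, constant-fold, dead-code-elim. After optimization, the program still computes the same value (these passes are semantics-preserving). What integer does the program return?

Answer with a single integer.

Answer: 2

Derivation:
Initial IR:
  v = 1
  c = 8 * 2
  x = 2 - 0
  y = 8
  return x
After constant-fold (5 stmts):
  v = 1
  c = 16
  x = 2
  y = 8
  return x
After copy-propagate (5 stmts):
  v = 1
  c = 16
  x = 2
  y = 8
  return 2
After constant-fold (5 stmts):
  v = 1
  c = 16
  x = 2
  y = 8
  return 2
After dead-code-elim (1 stmts):
  return 2
Evaluate:
  v = 1  =>  v = 1
  c = 8 * 2  =>  c = 16
  x = 2 - 0  =>  x = 2
  y = 8  =>  y = 8
  return x = 2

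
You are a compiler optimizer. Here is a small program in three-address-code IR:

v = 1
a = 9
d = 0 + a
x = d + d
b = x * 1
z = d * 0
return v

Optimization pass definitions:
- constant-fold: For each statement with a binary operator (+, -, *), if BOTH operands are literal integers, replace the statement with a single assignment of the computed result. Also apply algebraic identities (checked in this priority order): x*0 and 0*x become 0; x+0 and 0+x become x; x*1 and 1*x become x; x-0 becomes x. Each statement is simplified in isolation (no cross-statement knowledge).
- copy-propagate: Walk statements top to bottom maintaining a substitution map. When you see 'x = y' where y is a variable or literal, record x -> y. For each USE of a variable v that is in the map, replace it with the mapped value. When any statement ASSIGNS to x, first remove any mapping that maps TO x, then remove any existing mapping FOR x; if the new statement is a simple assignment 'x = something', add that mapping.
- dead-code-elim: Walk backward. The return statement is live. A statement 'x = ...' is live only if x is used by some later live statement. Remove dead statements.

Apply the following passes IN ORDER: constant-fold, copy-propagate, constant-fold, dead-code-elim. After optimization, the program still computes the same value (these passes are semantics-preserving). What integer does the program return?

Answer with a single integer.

Answer: 1

Derivation:
Initial IR:
  v = 1
  a = 9
  d = 0 + a
  x = d + d
  b = x * 1
  z = d * 0
  return v
After constant-fold (7 stmts):
  v = 1
  a = 9
  d = a
  x = d + d
  b = x
  z = 0
  return v
After copy-propagate (7 stmts):
  v = 1
  a = 9
  d = 9
  x = 9 + 9
  b = x
  z = 0
  return 1
After constant-fold (7 stmts):
  v = 1
  a = 9
  d = 9
  x = 18
  b = x
  z = 0
  return 1
After dead-code-elim (1 stmts):
  return 1
Evaluate:
  v = 1  =>  v = 1
  a = 9  =>  a = 9
  d = 0 + a  =>  d = 9
  x = d + d  =>  x = 18
  b = x * 1  =>  b = 18
  z = d * 0  =>  z = 0
  return v = 1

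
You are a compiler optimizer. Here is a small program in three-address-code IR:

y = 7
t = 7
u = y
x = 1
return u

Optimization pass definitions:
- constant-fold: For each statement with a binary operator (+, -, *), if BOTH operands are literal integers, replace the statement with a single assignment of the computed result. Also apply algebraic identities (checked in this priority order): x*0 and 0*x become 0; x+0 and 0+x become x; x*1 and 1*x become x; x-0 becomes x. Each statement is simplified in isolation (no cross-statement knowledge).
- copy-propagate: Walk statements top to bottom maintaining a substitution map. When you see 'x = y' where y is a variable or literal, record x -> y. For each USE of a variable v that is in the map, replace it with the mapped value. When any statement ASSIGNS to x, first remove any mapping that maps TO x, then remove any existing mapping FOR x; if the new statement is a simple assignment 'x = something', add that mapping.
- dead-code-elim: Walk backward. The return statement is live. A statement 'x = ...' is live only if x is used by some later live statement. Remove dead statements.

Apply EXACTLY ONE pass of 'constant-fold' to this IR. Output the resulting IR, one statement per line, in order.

Applying constant-fold statement-by-statement:
  [1] y = 7  (unchanged)
  [2] t = 7  (unchanged)
  [3] u = y  (unchanged)
  [4] x = 1  (unchanged)
  [5] return u  (unchanged)
Result (5 stmts):
  y = 7
  t = 7
  u = y
  x = 1
  return u

Answer: y = 7
t = 7
u = y
x = 1
return u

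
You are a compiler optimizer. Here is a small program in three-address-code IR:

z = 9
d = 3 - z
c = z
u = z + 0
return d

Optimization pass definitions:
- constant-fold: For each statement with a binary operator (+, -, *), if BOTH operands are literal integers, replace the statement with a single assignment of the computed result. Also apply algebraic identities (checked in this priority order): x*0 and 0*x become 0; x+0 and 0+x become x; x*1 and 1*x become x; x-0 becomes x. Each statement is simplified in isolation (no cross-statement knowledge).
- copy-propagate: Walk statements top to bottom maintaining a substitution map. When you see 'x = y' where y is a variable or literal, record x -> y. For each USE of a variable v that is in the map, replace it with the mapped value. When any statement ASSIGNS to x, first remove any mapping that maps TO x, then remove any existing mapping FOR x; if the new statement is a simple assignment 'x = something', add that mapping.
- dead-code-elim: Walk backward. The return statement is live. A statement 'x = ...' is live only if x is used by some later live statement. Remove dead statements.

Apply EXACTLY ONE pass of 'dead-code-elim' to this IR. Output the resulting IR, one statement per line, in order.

Answer: z = 9
d = 3 - z
return d

Derivation:
Applying dead-code-elim statement-by-statement:
  [5] return d  -> KEEP (return); live=['d']
  [4] u = z + 0  -> DEAD (u not live)
  [3] c = z  -> DEAD (c not live)
  [2] d = 3 - z  -> KEEP; live=['z']
  [1] z = 9  -> KEEP; live=[]
Result (3 stmts):
  z = 9
  d = 3 - z
  return d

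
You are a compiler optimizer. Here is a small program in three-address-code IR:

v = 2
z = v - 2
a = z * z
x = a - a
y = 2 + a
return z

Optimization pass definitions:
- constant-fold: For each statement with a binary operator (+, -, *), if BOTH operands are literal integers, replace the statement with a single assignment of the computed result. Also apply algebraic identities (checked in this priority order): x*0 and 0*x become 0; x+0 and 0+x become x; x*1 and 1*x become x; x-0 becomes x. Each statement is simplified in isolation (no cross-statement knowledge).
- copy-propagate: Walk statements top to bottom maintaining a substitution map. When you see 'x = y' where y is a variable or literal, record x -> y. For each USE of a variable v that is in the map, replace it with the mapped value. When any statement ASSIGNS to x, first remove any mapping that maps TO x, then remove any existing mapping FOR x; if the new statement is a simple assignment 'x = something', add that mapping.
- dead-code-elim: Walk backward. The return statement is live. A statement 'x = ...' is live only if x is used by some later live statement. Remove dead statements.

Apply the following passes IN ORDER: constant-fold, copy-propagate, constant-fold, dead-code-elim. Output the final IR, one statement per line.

Answer: z = 0
return z

Derivation:
Initial IR:
  v = 2
  z = v - 2
  a = z * z
  x = a - a
  y = 2 + a
  return z
After constant-fold (6 stmts):
  v = 2
  z = v - 2
  a = z * z
  x = a - a
  y = 2 + a
  return z
After copy-propagate (6 stmts):
  v = 2
  z = 2 - 2
  a = z * z
  x = a - a
  y = 2 + a
  return z
After constant-fold (6 stmts):
  v = 2
  z = 0
  a = z * z
  x = a - a
  y = 2 + a
  return z
After dead-code-elim (2 stmts):
  z = 0
  return z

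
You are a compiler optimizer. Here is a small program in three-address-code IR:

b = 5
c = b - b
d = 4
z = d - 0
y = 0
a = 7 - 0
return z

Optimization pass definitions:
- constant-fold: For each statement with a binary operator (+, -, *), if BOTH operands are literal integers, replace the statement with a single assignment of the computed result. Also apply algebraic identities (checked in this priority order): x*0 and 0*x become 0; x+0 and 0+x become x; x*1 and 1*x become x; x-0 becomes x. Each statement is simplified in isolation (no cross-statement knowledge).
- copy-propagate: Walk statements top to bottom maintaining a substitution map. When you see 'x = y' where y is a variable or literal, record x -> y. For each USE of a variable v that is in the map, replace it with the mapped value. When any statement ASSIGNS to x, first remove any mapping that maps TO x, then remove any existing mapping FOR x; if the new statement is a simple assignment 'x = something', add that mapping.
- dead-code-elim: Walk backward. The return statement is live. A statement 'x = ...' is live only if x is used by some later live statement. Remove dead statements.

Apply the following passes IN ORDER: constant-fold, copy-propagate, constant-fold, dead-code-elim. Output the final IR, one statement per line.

Initial IR:
  b = 5
  c = b - b
  d = 4
  z = d - 0
  y = 0
  a = 7 - 0
  return z
After constant-fold (7 stmts):
  b = 5
  c = b - b
  d = 4
  z = d
  y = 0
  a = 7
  return z
After copy-propagate (7 stmts):
  b = 5
  c = 5 - 5
  d = 4
  z = 4
  y = 0
  a = 7
  return 4
After constant-fold (7 stmts):
  b = 5
  c = 0
  d = 4
  z = 4
  y = 0
  a = 7
  return 4
After dead-code-elim (1 stmts):
  return 4

Answer: return 4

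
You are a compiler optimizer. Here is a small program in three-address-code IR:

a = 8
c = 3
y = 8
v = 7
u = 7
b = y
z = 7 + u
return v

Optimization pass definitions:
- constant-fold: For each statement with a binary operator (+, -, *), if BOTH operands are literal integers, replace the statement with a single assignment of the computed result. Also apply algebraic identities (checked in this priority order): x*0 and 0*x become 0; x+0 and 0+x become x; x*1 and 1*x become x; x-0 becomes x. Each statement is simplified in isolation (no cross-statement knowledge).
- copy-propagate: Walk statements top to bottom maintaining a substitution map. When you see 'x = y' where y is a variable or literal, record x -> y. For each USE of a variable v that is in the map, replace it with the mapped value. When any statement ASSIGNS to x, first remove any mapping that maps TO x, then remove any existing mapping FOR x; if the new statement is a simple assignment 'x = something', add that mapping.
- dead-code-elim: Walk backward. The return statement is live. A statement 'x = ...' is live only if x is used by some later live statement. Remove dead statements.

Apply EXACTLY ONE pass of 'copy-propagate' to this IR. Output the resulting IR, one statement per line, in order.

Answer: a = 8
c = 3
y = 8
v = 7
u = 7
b = 8
z = 7 + 7
return 7

Derivation:
Applying copy-propagate statement-by-statement:
  [1] a = 8  (unchanged)
  [2] c = 3  (unchanged)
  [3] y = 8  (unchanged)
  [4] v = 7  (unchanged)
  [5] u = 7  (unchanged)
  [6] b = y  -> b = 8
  [7] z = 7 + u  -> z = 7 + 7
  [8] return v  -> return 7
Result (8 stmts):
  a = 8
  c = 3
  y = 8
  v = 7
  u = 7
  b = 8
  z = 7 + 7
  return 7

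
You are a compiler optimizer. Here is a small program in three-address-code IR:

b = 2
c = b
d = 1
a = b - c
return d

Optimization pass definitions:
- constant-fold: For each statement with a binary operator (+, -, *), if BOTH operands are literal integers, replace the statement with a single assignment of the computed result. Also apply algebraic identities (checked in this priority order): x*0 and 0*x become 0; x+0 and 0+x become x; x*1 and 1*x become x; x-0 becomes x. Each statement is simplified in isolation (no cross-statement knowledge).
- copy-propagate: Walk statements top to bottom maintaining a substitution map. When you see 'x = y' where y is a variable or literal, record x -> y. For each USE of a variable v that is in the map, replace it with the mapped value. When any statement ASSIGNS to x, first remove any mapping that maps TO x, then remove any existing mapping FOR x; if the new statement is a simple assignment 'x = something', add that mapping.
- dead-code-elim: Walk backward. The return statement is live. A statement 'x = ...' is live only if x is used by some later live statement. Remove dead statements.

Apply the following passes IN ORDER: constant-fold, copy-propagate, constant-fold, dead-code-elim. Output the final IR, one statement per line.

Answer: return 1

Derivation:
Initial IR:
  b = 2
  c = b
  d = 1
  a = b - c
  return d
After constant-fold (5 stmts):
  b = 2
  c = b
  d = 1
  a = b - c
  return d
After copy-propagate (5 stmts):
  b = 2
  c = 2
  d = 1
  a = 2 - 2
  return 1
After constant-fold (5 stmts):
  b = 2
  c = 2
  d = 1
  a = 0
  return 1
After dead-code-elim (1 stmts):
  return 1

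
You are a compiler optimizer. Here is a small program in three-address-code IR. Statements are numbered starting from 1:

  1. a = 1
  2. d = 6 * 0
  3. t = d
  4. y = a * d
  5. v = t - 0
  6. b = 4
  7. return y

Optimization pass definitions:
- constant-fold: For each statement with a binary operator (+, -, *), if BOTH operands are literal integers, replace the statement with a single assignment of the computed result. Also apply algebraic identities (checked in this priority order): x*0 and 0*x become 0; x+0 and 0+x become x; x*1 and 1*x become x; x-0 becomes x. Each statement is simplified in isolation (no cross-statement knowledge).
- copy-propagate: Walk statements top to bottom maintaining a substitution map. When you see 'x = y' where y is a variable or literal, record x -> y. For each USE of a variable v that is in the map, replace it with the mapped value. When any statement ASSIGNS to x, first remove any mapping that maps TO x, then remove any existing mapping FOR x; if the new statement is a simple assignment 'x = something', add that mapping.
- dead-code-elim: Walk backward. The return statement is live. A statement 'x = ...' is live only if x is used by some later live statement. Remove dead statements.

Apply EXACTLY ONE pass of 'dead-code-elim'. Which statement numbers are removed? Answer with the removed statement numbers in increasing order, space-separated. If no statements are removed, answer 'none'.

Answer: 3 5 6

Derivation:
Backward liveness scan:
Stmt 1 'a = 1': KEEP (a is live); live-in = []
Stmt 2 'd = 6 * 0': KEEP (d is live); live-in = ['a']
Stmt 3 't = d': DEAD (t not in live set ['a', 'd'])
Stmt 4 'y = a * d': KEEP (y is live); live-in = ['a', 'd']
Stmt 5 'v = t - 0': DEAD (v not in live set ['y'])
Stmt 6 'b = 4': DEAD (b not in live set ['y'])
Stmt 7 'return y': KEEP (return); live-in = ['y']
Removed statement numbers: [3, 5, 6]
Surviving IR:
  a = 1
  d = 6 * 0
  y = a * d
  return y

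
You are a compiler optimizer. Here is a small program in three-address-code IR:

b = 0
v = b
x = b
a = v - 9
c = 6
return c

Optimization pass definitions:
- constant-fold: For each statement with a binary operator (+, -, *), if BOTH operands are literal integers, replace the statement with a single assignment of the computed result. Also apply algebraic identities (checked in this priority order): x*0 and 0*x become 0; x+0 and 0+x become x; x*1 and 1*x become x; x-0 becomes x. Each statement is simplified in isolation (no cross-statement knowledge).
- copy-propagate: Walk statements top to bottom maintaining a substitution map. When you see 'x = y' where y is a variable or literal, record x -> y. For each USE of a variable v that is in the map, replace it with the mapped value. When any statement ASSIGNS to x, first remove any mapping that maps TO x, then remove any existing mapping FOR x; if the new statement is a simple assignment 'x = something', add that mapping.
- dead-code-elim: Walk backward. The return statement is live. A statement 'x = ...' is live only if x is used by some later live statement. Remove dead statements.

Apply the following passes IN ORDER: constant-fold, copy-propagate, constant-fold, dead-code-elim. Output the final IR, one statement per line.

Answer: return 6

Derivation:
Initial IR:
  b = 0
  v = b
  x = b
  a = v - 9
  c = 6
  return c
After constant-fold (6 stmts):
  b = 0
  v = b
  x = b
  a = v - 9
  c = 6
  return c
After copy-propagate (6 stmts):
  b = 0
  v = 0
  x = 0
  a = 0 - 9
  c = 6
  return 6
After constant-fold (6 stmts):
  b = 0
  v = 0
  x = 0
  a = -9
  c = 6
  return 6
After dead-code-elim (1 stmts):
  return 6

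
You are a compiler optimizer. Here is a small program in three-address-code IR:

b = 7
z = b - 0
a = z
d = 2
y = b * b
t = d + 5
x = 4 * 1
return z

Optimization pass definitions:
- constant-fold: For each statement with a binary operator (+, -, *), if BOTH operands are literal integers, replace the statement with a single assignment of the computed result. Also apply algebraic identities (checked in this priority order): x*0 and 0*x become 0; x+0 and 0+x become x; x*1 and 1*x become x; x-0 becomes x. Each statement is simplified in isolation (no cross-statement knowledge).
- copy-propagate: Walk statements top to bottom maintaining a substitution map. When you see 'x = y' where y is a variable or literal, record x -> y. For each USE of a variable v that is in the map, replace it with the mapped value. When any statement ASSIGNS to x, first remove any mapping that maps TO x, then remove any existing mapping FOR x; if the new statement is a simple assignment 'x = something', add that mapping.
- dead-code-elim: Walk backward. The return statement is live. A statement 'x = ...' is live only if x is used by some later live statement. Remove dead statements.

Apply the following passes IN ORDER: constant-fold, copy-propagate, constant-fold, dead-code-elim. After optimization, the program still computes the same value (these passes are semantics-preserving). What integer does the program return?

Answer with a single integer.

Answer: 7

Derivation:
Initial IR:
  b = 7
  z = b - 0
  a = z
  d = 2
  y = b * b
  t = d + 5
  x = 4 * 1
  return z
After constant-fold (8 stmts):
  b = 7
  z = b
  a = z
  d = 2
  y = b * b
  t = d + 5
  x = 4
  return z
After copy-propagate (8 stmts):
  b = 7
  z = 7
  a = 7
  d = 2
  y = 7 * 7
  t = 2 + 5
  x = 4
  return 7
After constant-fold (8 stmts):
  b = 7
  z = 7
  a = 7
  d = 2
  y = 49
  t = 7
  x = 4
  return 7
After dead-code-elim (1 stmts):
  return 7
Evaluate:
  b = 7  =>  b = 7
  z = b - 0  =>  z = 7
  a = z  =>  a = 7
  d = 2  =>  d = 2
  y = b * b  =>  y = 49
  t = d + 5  =>  t = 7
  x = 4 * 1  =>  x = 4
  return z = 7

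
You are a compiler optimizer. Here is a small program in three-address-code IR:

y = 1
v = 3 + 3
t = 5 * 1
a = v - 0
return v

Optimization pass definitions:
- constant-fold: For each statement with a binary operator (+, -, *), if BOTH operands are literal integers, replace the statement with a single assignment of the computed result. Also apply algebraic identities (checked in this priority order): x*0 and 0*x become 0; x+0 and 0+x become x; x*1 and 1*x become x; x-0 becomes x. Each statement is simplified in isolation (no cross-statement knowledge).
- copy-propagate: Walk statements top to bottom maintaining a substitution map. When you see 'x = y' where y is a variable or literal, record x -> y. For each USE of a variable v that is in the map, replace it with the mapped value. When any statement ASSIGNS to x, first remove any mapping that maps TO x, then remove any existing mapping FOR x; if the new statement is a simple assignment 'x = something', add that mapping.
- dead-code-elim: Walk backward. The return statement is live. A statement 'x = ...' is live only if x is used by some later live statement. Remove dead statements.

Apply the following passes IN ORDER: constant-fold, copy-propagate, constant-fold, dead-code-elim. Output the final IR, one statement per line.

Initial IR:
  y = 1
  v = 3 + 3
  t = 5 * 1
  a = v - 0
  return v
After constant-fold (5 stmts):
  y = 1
  v = 6
  t = 5
  a = v
  return v
After copy-propagate (5 stmts):
  y = 1
  v = 6
  t = 5
  a = 6
  return 6
After constant-fold (5 stmts):
  y = 1
  v = 6
  t = 5
  a = 6
  return 6
After dead-code-elim (1 stmts):
  return 6

Answer: return 6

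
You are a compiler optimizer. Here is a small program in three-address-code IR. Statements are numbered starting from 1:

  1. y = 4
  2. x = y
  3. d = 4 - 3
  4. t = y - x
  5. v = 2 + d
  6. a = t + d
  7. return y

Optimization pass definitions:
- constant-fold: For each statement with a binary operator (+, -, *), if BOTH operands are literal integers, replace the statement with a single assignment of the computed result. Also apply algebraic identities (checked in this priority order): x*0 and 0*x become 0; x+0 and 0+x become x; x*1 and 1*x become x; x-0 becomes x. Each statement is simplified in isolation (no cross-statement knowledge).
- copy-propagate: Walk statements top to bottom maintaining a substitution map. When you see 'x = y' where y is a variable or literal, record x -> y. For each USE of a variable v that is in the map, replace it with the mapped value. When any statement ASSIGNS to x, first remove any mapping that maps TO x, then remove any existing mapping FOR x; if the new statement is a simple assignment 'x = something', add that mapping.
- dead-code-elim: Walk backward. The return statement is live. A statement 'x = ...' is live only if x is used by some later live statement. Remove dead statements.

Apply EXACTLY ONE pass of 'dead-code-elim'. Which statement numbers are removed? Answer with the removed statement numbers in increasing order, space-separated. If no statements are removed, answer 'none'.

Answer: 2 3 4 5 6

Derivation:
Backward liveness scan:
Stmt 1 'y = 4': KEEP (y is live); live-in = []
Stmt 2 'x = y': DEAD (x not in live set ['y'])
Stmt 3 'd = 4 - 3': DEAD (d not in live set ['y'])
Stmt 4 't = y - x': DEAD (t not in live set ['y'])
Stmt 5 'v = 2 + d': DEAD (v not in live set ['y'])
Stmt 6 'a = t + d': DEAD (a not in live set ['y'])
Stmt 7 'return y': KEEP (return); live-in = ['y']
Removed statement numbers: [2, 3, 4, 5, 6]
Surviving IR:
  y = 4
  return y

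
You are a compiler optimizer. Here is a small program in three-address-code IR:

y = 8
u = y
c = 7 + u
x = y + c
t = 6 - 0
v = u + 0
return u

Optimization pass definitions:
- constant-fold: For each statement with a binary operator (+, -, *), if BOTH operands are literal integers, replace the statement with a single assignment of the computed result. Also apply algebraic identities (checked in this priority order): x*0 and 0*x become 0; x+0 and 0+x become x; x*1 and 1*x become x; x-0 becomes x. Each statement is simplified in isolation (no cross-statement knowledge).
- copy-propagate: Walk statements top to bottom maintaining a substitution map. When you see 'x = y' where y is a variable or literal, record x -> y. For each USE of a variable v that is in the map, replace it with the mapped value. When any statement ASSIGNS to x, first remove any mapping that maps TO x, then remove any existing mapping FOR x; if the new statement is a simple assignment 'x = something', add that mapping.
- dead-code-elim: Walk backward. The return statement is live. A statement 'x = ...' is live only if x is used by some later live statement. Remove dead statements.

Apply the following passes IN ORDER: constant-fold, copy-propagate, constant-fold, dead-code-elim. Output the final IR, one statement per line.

Answer: return 8

Derivation:
Initial IR:
  y = 8
  u = y
  c = 7 + u
  x = y + c
  t = 6 - 0
  v = u + 0
  return u
After constant-fold (7 stmts):
  y = 8
  u = y
  c = 7 + u
  x = y + c
  t = 6
  v = u
  return u
After copy-propagate (7 stmts):
  y = 8
  u = 8
  c = 7 + 8
  x = 8 + c
  t = 6
  v = 8
  return 8
After constant-fold (7 stmts):
  y = 8
  u = 8
  c = 15
  x = 8 + c
  t = 6
  v = 8
  return 8
After dead-code-elim (1 stmts):
  return 8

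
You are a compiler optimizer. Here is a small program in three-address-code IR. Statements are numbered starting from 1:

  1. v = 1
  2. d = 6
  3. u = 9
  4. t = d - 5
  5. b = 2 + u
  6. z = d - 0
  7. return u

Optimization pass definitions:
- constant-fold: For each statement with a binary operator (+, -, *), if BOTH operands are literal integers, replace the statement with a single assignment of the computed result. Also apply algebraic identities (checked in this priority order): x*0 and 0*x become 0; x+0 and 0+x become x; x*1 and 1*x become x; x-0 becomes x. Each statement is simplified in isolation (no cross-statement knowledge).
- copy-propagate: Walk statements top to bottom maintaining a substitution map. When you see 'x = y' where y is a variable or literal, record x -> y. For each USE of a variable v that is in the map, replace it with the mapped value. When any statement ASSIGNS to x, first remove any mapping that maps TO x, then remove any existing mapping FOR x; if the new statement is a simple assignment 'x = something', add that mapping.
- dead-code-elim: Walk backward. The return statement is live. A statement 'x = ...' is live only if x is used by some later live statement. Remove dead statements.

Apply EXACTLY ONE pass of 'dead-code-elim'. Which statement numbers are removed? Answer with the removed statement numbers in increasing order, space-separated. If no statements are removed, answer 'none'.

Answer: 1 2 4 5 6

Derivation:
Backward liveness scan:
Stmt 1 'v = 1': DEAD (v not in live set [])
Stmt 2 'd = 6': DEAD (d not in live set [])
Stmt 3 'u = 9': KEEP (u is live); live-in = []
Stmt 4 't = d - 5': DEAD (t not in live set ['u'])
Stmt 5 'b = 2 + u': DEAD (b not in live set ['u'])
Stmt 6 'z = d - 0': DEAD (z not in live set ['u'])
Stmt 7 'return u': KEEP (return); live-in = ['u']
Removed statement numbers: [1, 2, 4, 5, 6]
Surviving IR:
  u = 9
  return u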